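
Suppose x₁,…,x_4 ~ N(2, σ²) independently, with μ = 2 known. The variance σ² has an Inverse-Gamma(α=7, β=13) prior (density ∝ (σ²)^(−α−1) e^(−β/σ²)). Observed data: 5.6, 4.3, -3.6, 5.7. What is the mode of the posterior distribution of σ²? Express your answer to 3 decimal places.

Sum of squared deviations about the known mean: SS = (5.6−2)² + (4.3−2)² + (-3.6−2)² + (5.7−2)² = 63.3.
The Normal likelihood contributes (σ²)^(−n/2) exp(−SS/(2σ²)), so the posterior is Inverse-Gamma(α + n/2, β + SS/2) = Inverse-Gamma(9, 44.65).
The mode of Inverse-Gamma(a, b) is b/(a+1) = 44.65/10 ≈ 4.465.

σ̂²_MAP = 4.465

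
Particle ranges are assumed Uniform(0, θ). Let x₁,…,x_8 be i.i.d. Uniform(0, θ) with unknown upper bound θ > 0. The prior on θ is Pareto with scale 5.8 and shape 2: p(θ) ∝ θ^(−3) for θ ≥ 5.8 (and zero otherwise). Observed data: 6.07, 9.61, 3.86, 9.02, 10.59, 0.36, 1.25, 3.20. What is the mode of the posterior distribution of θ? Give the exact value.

The Uniform(0, θ) likelihood is θ^(−n) for θ ≥ max(xᵢ), zero otherwise. Here max(xᵢ) = 10.59.
Posterior ∝ θ^(−3) · θ^(−8) = θ^(−11) on θ ≥ max(5.8, 10.59) = 10.59.
This density is strictly decreasing in θ, so the posterior mode lies at the lower boundary of the support.

θ̂_MAP = 10.59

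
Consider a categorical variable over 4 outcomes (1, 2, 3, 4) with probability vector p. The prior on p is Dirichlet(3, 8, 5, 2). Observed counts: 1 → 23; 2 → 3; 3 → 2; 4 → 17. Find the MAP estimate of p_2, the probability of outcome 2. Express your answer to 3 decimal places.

MAP estimate: 0.169

The posterior is Dirichlet(αᵢ + nᵢ) = Dirichlet(26, 11, 7, 19).
For a Dirichlet(a₁,…,a_K) with all aᵢ > 1, the mode has j-th component (aⱼ − 1)/(Σaᵢ − K).
Here Σaᵢ = 63 and K = 4, so p_2 = (11 − 1)/(63 − 4) = 10/59 ≈ 0.169.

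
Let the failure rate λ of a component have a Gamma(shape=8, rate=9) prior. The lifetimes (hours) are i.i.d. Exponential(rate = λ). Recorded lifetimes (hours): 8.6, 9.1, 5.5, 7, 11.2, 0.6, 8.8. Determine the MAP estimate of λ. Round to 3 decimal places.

The Exponential(rate=λ) likelihood is ∝ λ^n e^(−λΣtᵢ). Here n = 7 and Σtᵢ = 8.6 + 9.1 + 5.5 + 7 + 11.2 + 0.6 + 8.8 = 50.8.
Posterior ∝ λ^7e^(−9λ) · λ^7e^(−50.8λ) = λ^14e^(−59.8λ), i.e. Gamma(15, 59.8).
Mode = (a−1)/b = 14/59.8 ≈ 0.234.

λ̂_MAP = 0.234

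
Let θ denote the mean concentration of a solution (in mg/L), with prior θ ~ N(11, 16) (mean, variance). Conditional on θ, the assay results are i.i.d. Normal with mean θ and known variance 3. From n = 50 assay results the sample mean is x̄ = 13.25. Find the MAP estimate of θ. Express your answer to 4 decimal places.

n = 50, x̄ = 13.25.
For a Normal prior and Normal likelihood with known variance, the posterior is Normal; its mode equals its mean, the precision-weighted average.
Prior precision 1/σ₀² = 1/16 = 0.0625; data precision n/σ² = 50/3.
θ̂ = (0.0625·11 + (50/3)·13.25) / (0.0625 + 50/3) = (10633/48)/(803/48) = 10633/803 ≈ 13.2416.

θ̂_MAP = 13.2416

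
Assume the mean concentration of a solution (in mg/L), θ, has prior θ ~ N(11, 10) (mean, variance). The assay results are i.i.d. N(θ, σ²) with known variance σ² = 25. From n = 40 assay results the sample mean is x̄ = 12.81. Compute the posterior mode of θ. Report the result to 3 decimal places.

n = 40, x̄ = 12.81.
For a Normal prior and Normal likelihood with known variance, the posterior is Normal; its mode equals its mean, the precision-weighted average.
Prior precision 1/σ₀² = 1/10 = 0.1; data precision n/σ² = 40/25 = 1.6.
θ̂ = (0.1·11 + 1.6·12.81) / (0.1 + 1.6) = 21.596/1.7 = 5399/425 ≈ 12.704.

θ̂_MAP = 12.704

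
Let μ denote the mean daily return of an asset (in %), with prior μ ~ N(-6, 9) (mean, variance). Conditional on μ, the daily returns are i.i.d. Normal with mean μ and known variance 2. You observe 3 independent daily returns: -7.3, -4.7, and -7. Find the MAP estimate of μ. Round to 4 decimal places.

n = 3; x̄ = ((-7.3) + (-4.7) + (-7))/3 = -19/3 = -19/3 ≈ -6.3333.
For a Normal prior and Normal likelihood with known variance, the posterior is Normal; its mode equals its mean, the precision-weighted average.
Prior precision 1/σ₀² = 1/9; data precision n/σ² = 3/2 = 1.5.
μ̂ = ((1/9)·(-6) + 1.5·(-19/3)) / (1/9 + 1.5) = (-61/6)/(29/18) = -183/29 ≈ -6.3103.

μ̂_MAP = -6.3103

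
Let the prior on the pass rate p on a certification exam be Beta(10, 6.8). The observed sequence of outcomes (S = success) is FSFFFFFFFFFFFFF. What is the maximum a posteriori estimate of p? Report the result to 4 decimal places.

p̂_MAP = 0.3356

Prior: Beta(10, 6.8).
Data: 1 success in 15 trials (from the sequence). The binomial likelihood contributes p(1−p)^14, so the posterior is Beta(10+1, 6.8+14) = Beta(11, 20.8).
For Beta(a, b) with a, b > 1 the mode is (a−1)/(a+b−2) = 10/29.8 ≈ 0.3356.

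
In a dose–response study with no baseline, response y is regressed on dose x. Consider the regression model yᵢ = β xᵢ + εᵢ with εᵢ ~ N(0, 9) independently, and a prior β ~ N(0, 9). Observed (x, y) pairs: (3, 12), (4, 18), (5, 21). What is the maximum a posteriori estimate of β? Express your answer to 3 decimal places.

log p(β | y) = −Σ(yᵢ − βxᵢ)²/(2·9) − β²/(2·9) + const.
Setting the derivative to zero: Σxᵢ(yᵢ − βxᵢ)/9 − β/9 = 0, so β = Σxᵢyᵢ / (Σxᵢ² + σ²/τ²).
Σxᵢyᵢ = 3·12 + 4·18 + 5·21 = 213; Σxᵢ² = 50; σ²/τ² = 1.
β̂_MAP = 213 / (50 + 1) = 213/51 ≈ 4.176.

β̂_MAP = 4.176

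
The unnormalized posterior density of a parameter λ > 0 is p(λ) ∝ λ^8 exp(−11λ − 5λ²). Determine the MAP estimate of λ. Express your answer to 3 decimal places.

λ̂_MAP = 0.500

ℓ'(λ) = 8/λ − 11 − 10λ. Setting this to zero and multiplying by λ: 10λ² + 11λ − 8 = 0.
λ = (−11 + √(11² + 4·10·8)) / (2·10) = (−11 + √441) / 20 = (−11 + 21)/20 = 1/2.
ℓ''(λ) = −8/λ² − 10 < 0, confirming a maximum.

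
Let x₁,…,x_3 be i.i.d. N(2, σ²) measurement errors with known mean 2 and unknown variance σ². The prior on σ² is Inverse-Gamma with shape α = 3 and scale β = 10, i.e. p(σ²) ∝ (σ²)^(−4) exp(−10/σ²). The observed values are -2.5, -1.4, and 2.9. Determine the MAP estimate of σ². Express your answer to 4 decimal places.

Sum of squared deviations about the known mean: SS = (-2.5−2)² + (-1.4−2)² + (2.9−2)² = 32.62.
The Normal likelihood contributes (σ²)^(−n/2) exp(−SS/(2σ²)), so the posterior is Inverse-Gamma(α + n/2, β + SS/2) = Inverse-Gamma(4.5, 26.31).
The mode of Inverse-Gamma(a, b) is b/(a+1) = 26.31/5.5 ≈ 4.7836.

σ̂²_MAP = 4.7836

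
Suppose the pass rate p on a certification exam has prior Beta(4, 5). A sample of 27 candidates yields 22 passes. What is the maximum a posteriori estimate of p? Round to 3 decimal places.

Prior: Beta(4, 5).
Data: 22 successes in 27 trials. The binomial likelihood contributes p^22(1−p)^5, so the posterior is Beta(4+22, 5+5) = Beta(26, 10).
For Beta(a, b) with a, b > 1 the mode is (a−1)/(a+b−2) = 25/34 ≈ 0.735.

p̂_MAP = 0.735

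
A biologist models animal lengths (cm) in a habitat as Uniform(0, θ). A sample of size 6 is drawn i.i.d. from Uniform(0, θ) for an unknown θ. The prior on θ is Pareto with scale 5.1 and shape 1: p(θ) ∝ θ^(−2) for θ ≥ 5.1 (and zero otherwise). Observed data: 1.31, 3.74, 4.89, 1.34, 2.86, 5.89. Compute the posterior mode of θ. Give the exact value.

θ̂_MAP = 5.89

The Uniform(0, θ) likelihood is θ^(−n) for θ ≥ max(xᵢ), zero otherwise. Here max(xᵢ) = 5.89.
Posterior ∝ θ^(−2) · θ^(−6) = θ^(−8) on θ ≥ max(5.1, 5.89) = 5.89.
This density is strictly decreasing in θ, so the posterior mode lies at the lower boundary of the support.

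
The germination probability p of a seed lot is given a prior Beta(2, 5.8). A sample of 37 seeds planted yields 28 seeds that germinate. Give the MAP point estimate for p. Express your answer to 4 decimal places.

p̂_MAP = 0.6776

Prior: Beta(2, 5.8).
Data: 28 successes in 37 trials. The binomial likelihood contributes p^28(1−p)^9, so the posterior is Beta(2+28, 5.8+9) = Beta(30, 14.8).
For Beta(a, b) with a, b > 1 the mode is (a−1)/(a+b−2) = 29/42.8 ≈ 0.6776.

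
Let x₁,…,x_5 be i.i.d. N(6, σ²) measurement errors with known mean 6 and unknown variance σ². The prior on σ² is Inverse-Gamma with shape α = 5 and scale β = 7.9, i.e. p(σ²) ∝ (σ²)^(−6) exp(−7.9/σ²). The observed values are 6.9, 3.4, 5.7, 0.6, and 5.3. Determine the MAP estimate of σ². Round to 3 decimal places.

σ̂²_MAP = 3.124

Sum of squared deviations about the known mean: SS = (6.9−6)² + (3.4−6)² + (5.7−6)² + (0.6−6)² + (5.3−6)² = 37.31.
The Normal likelihood contributes (σ²)^(−n/2) exp(−SS/(2σ²)), so the posterior is Inverse-Gamma(α + n/2, β + SS/2) = Inverse-Gamma(7.5, 26.555).
The mode of Inverse-Gamma(a, b) is b/(a+1) = 26.555/8.5 ≈ 3.124.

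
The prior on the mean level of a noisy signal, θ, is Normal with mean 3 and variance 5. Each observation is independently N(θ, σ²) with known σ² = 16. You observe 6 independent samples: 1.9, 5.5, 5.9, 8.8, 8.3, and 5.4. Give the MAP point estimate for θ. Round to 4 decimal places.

n = 6; x̄ = (1.9 + 5.5 + 5.9 + 8.8 + 8.3 + 5.4)/6 = 35.8/6 = 179/30 ≈ 5.9667.
For a Normal prior and Normal likelihood with known variance, the posterior is Normal; its mode equals its mean, the precision-weighted average.
Prior precision 1/σ₀² = 1/5 = 0.2; data precision n/σ² = 6/16 = 0.375.
θ̂ = (0.2·3 + 0.375·(179/30)) / (0.2 + 0.375) = 2.8375/0.575 = 227/46 ≈ 4.9348.

θ̂_MAP = 4.9348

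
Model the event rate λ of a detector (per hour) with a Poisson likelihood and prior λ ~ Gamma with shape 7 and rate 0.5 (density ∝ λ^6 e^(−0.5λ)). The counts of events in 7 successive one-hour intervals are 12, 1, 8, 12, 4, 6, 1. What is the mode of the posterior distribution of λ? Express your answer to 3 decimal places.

λ̂_MAP = 6.667

Σxᵢ = 12+1+8+12+4+6+1 = 44, with n = 7.
Posterior ∝ λ^6e^(−0.5λ) · λ^44e^(−7λ) = λ^50e^(−7.5λ), i.e. Gamma(shape=51, rate=7.5).
The mode of a Gamma(a, b) with a ≥ 1 (shape–rate) is (a−1)/b = 50/7.5 ≈ 6.667.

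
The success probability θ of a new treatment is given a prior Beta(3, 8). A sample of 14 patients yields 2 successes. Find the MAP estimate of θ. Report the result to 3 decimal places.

θ̂_MAP = 0.174

Prior: Beta(3, 8).
Data: 2 successes in 14 trials. The binomial likelihood contributes θ^2(1−θ)^12, so the posterior is Beta(3+2, 8+12) = Beta(5, 20).
For Beta(a, b) with a, b > 1 the mode is (a−1)/(a+b−2) = 4/23 ≈ 0.174.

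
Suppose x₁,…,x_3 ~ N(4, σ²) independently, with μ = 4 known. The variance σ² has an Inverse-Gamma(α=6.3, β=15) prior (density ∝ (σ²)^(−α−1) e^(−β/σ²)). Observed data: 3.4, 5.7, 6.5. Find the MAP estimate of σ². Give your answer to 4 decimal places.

σ̂²_MAP = 2.2443

Sum of squared deviations about the known mean: SS = (3.4−4)² + (5.7−4)² + (6.5−4)² = 9.5.
The Normal likelihood contributes (σ²)^(−n/2) exp(−SS/(2σ²)), so the posterior is Inverse-Gamma(α + n/2, β + SS/2) = Inverse-Gamma(7.8, 19.75).
The mode of Inverse-Gamma(a, b) is b/(a+1) = 19.75/8.8 ≈ 2.2443.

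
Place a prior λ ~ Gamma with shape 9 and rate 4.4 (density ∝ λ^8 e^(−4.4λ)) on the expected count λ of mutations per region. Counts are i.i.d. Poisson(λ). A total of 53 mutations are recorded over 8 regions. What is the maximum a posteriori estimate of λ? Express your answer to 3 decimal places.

Σxᵢ = 53, n = 8.
Posterior ∝ λ^8e^(−4.4λ) · λ^53e^(−8λ) = λ^61e^(−12.4λ), i.e. Gamma(shape=62, rate=12.4).
The mode of a Gamma(a, b) with a ≥ 1 (shape–rate) is (a−1)/b = 61/12.4 ≈ 4.919.

λ̂_MAP = 4.919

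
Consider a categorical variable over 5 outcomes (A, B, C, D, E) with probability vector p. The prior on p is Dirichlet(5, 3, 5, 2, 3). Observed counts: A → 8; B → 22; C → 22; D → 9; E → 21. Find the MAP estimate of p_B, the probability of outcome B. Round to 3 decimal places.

MAP estimate of p_B = 0.253

The posterior is Dirichlet(αᵢ + nᵢ) = Dirichlet(13, 25, 27, 11, 24).
For a Dirichlet(a₁,…,a_K) with all aᵢ > 1, the mode has j-th component (aⱼ − 1)/(Σaᵢ − K).
Here Σaᵢ = 100 and K = 5, so p_B = (25 − 1)/(100 − 5) = 24/95 ≈ 0.253.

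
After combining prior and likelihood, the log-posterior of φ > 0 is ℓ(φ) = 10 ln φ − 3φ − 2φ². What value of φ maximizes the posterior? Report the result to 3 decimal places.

ℓ'(φ) = 10/φ − 3 − 4φ. Setting this to zero and multiplying by φ: 4φ² + 3φ − 10 = 0.
φ = (−3 + √(3² + 4·4·10)) / (2·4) = (−3 + √169) / 8 = (−3 + 13)/8 = 5/4.
ℓ''(φ) = −10/φ² − 4 < 0, confirming a maximum.

φ̂_MAP = 1.250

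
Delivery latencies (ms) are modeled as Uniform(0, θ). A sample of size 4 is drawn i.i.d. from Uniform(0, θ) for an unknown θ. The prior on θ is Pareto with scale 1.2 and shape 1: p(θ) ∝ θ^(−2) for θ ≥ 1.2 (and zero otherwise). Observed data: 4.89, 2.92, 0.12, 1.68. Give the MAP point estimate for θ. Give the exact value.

The Uniform(0, θ) likelihood is θ^(−n) for θ ≥ max(xᵢ), zero otherwise. Here max(xᵢ) = 4.89.
Posterior ∝ θ^(−2) · θ^(−4) = θ^(−6) on θ ≥ max(1.2, 4.89) = 4.89.
This density is strictly decreasing in θ, so the posterior mode lies at the lower boundary of the support.

θ̂_MAP = 4.89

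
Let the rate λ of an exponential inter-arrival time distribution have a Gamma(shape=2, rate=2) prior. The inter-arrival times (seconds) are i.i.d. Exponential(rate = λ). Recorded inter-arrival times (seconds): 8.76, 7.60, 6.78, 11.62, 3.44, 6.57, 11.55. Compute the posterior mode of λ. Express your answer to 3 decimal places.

The Exponential(rate=λ) likelihood is ∝ λ^n e^(−λΣtᵢ). Here n = 7 and Σtᵢ = 8.76 + 7.60 + 6.78 + 11.62 + 3.44 + 6.57 + 11.55 = 56.32.
Posterior ∝ λe^(−2λ) · λ^7e^(−56.32λ) = λ^8e^(−58.32λ), i.e. Gamma(9, 58.32).
Mode = (a−1)/b = 8/58.32 ≈ 0.137.

λ̂_MAP = 0.137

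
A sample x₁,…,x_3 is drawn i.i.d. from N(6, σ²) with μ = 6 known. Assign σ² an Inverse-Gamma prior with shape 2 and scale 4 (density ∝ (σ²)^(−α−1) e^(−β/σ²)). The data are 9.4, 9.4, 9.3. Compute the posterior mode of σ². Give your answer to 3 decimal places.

Sum of squared deviations about the known mean: SS = (9.4−6)² + (9.4−6)² + (9.3−6)² = 34.01.
The Normal likelihood contributes (σ²)^(−n/2) exp(−SS/(2σ²)), so the posterior is Inverse-Gamma(α + n/2, β + SS/2) = Inverse-Gamma(3.5, 21.005).
The mode of Inverse-Gamma(a, b) is b/(a+1) = 21.005/4.5 ≈ 4.668.

σ̂²_MAP = 4.668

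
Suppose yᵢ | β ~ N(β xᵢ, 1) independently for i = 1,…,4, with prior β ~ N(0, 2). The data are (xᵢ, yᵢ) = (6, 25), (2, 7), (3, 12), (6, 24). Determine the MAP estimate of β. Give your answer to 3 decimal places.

β̂_MAP = 4.023

log p(β | y) = −Σ(yᵢ − βxᵢ)²/(2·1) − β²/(2·2) + const.
Setting the derivative to zero: Σxᵢ(yᵢ − βxᵢ)/1 − β/2 = 0, so β = Σxᵢyᵢ / (Σxᵢ² + σ²/τ²).
Σxᵢyᵢ = 6·25 + 2·7 + 3·12 + 6·24 = 344; Σxᵢ² = 85; σ²/τ² = 0.5.
β̂_MAP = 344 / (85 + 0.5) = 344/85.5 ≈ 4.023.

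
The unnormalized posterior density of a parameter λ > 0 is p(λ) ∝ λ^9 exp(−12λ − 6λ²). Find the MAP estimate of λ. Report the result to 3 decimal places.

λ̂_MAP = 0.500

ℓ'(λ) = 9/λ − 12 − 12λ. Setting this to zero and multiplying by λ: 12λ² + 12λ − 9 = 0.
λ = (−12 + √(12² + 4·12·9)) / (2·12) = (−12 + √576) / 24 = (−12 + 24)/24 = 1/2.
ℓ''(λ) = −9/λ² − 12 < 0, confirming a maximum.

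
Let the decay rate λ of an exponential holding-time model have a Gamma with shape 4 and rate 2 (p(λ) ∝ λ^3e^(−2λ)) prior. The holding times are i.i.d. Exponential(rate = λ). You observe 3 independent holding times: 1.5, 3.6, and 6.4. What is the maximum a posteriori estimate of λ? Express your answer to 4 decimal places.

The Exponential(rate=λ) likelihood is ∝ λ^n e^(−λΣtᵢ). Here n = 3 and Σtᵢ = 1.5 + 3.6 + 6.4 = 11.5.
Posterior ∝ λ^3e^(−2λ) · λ^3e^(−11.5λ) = λ^6e^(−13.5λ), i.e. Gamma(7, 13.5).
Mode = (a−1)/b = 6/13.5 ≈ 0.4444.

λ̂_MAP = 0.4444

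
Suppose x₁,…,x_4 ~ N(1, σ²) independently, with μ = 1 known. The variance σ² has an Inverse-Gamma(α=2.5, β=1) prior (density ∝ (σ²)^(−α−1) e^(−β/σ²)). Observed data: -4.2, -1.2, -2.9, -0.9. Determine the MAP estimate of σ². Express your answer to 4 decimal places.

Sum of squared deviations about the known mean: SS = (-4.2−1)² + (-1.2−1)² + (-2.9−1)² + (-0.9−1)² = 50.7.
The Normal likelihood contributes (σ²)^(−n/2) exp(−SS/(2σ²)), so the posterior is Inverse-Gamma(α + n/2, β + SS/2) = Inverse-Gamma(4.5, 26.35).
The mode of Inverse-Gamma(a, b) is b/(a+1) = 26.35/5.5 ≈ 4.7909.

σ̂²_MAP = 4.7909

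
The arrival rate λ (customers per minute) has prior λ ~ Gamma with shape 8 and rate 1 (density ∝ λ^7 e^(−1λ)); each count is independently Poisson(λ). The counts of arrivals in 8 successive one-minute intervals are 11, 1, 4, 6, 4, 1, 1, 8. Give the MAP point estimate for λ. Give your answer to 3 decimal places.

Σxᵢ = 11+1+4+6+4+1+1+8 = 36, with n = 8.
Posterior ∝ λ^7e^(−1λ) · λ^36e^(−8λ) = λ^43e^(−9λ), i.e. Gamma(shape=44, rate=9).
The mode of a Gamma(a, b) with a ≥ 1 (shape–rate) is (a−1)/b = 43/9 ≈ 4.778.

λ̂_MAP = 4.778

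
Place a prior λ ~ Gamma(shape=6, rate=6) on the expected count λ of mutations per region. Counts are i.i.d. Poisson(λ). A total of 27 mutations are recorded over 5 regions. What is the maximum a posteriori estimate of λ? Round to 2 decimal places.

Σxᵢ = 27, n = 5.
Posterior ∝ λ^5e^(−6λ) · λ^27e^(−5λ) = λ^32e^(−11λ), i.e. Gamma(shape=33, rate=11).
The mode of a Gamma(a, b) with a ≥ 1 (shape–rate) is (a−1)/b = 32/11 ≈ 2.91.

λ̂_MAP = 2.91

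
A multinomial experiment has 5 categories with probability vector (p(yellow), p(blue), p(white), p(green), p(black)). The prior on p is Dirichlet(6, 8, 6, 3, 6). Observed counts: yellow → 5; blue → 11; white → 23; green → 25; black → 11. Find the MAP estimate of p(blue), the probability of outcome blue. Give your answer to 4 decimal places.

The posterior is Dirichlet(αᵢ + nᵢ) = Dirichlet(11, 19, 29, 28, 17).
For a Dirichlet(a₁,…,a_K) with all aᵢ > 1, the mode has j-th component (aⱼ − 1)/(Σaᵢ − K).
Here Σaᵢ = 104 and K = 5, so p(blue) = (19 − 1)/(104 − 5) = 18/99 ≈ 0.1818.

MAP estimate of p(blue) = 0.1818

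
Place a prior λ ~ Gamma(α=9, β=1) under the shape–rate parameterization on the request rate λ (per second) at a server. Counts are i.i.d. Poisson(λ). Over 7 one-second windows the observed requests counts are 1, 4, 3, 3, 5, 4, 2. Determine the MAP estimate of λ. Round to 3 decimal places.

Σxᵢ = 1+4+3+3+5+4+2 = 22, with n = 7.
Posterior ∝ λ^8e^(−1λ) · λ^22e^(−7λ) = λ^30e^(−8λ), i.e. Gamma(shape=31, rate=8).
The mode of a Gamma(a, b) with a ≥ 1 (shape–rate) is (a−1)/b = 30/8 ≈ 3.750.

λ̂_MAP = 3.750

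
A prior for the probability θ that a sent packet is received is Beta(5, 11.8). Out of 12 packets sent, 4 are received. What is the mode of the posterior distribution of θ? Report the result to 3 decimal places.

θ̂_MAP = 0.299

Prior: Beta(5, 11.8).
Data: 4 successes in 12 trials. The binomial likelihood contributes θ^4(1−θ)^8, so the posterior is Beta(5+4, 11.8+8) = Beta(9, 19.8).
For Beta(a, b) with a, b > 1 the mode is (a−1)/(a+b−2) = 8/26.8 ≈ 0.299.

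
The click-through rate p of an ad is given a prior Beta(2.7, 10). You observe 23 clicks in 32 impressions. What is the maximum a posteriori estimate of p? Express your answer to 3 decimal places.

Prior: Beta(2.7, 10).
Data: 23 successes in 32 trials. The binomial likelihood contributes p^23(1−p)^9, so the posterior is Beta(2.7+23, 10+9) = Beta(25.7, 19).
For Beta(a, b) with a, b > 1 the mode is (a−1)/(a+b−2) = 24.7/42.7 ≈ 0.578.

p̂_MAP = 0.578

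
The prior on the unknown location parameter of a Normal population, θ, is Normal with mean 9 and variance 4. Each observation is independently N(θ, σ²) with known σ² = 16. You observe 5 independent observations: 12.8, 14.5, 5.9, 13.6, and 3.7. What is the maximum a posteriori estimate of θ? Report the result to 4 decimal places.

n = 5; x̄ = (12.8 + 14.5 + 5.9 + 13.6 + 3.7)/5 = 50.5/5 = 10.1.
For a Normal prior and Normal likelihood with known variance, the posterior is Normal; its mode equals its mean, the precision-weighted average.
Prior precision 1/σ₀² = 1/4 = 0.25; data precision n/σ² = 5/16 = 0.3125.
θ̂ = (0.25·9 + 0.3125·10.1) / (0.25 + 0.3125) = 5.40625/0.5625 = 173/18 ≈ 9.6111.

θ̂_MAP = 9.6111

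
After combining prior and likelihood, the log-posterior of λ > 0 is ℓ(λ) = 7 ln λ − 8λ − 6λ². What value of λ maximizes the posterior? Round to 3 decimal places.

ℓ'(λ) = 7/λ − 8 − 12λ. Setting this to zero and multiplying by λ: 12λ² + 8λ − 7 = 0.
λ = (−8 + √(8² + 4·12·7)) / (2·12) = (−8 + √400) / 24 = (−8 + 20)/24 = 1/2.
ℓ''(λ) = −7/λ² − 12 < 0, confirming a maximum.

λ̂_MAP = 0.500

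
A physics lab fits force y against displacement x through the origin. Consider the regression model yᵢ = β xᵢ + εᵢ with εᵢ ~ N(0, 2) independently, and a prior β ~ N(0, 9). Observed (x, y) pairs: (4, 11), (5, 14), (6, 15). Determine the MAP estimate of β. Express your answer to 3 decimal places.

log p(β | y) = −Σ(yᵢ − βxᵢ)²/(2·2) − β²/(2·9) + const.
Setting the derivative to zero: Σxᵢ(yᵢ − βxᵢ)/2 − β/9 = 0, so β = Σxᵢyᵢ / (Σxᵢ² + σ²/τ²).
Σxᵢyᵢ = 4·11 + 5·14 + 6·15 = 204; Σxᵢ² = 77; σ²/τ² = 2/9.
β̂_MAP = 204 / (77 + 2/9) = 204/(695/9) = 1836/695 ≈ 2.642.

β̂_MAP = 2.642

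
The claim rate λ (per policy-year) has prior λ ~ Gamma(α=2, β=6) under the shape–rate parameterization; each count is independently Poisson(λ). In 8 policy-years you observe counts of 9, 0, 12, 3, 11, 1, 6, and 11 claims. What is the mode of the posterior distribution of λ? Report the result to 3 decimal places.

λ̂_MAP = 3.857

Σxᵢ = 9+0+12+3+11+1+6+11 = 53, with n = 8.
Posterior ∝ λe^(−6λ) · λ^53e^(−8λ) = λ^54e^(−14λ), i.e. Gamma(shape=55, rate=14).
The mode of a Gamma(a, b) with a ≥ 1 (shape–rate) is (a−1)/b = 54/14 ≈ 3.857.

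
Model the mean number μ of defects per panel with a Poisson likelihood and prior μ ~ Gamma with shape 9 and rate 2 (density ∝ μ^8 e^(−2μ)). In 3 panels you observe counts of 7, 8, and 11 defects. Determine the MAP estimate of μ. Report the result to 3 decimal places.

Σxᵢ = 7+8+11 = 26, with n = 3.
Posterior ∝ μ^8e^(−2μ) · μ^26e^(−3μ) = μ^34e^(−5μ), i.e. Gamma(shape=35, rate=5).
The mode of a Gamma(a, b) with a ≥ 1 (shape–rate) is (a−1)/b = 34/5 ≈ 6.800.

μ̂_MAP = 6.800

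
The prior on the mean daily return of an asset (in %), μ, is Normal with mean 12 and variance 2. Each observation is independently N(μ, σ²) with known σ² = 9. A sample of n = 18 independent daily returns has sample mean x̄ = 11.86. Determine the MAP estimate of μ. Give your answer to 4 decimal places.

μ̂_MAP = 11.8880

n = 18, x̄ = 11.86.
For a Normal prior and Normal likelihood with known variance, the posterior is Normal; its mode equals its mean, the precision-weighted average.
Prior precision 1/σ₀² = 1/2 = 0.5; data precision n/σ² = 18/9 = 2.
μ̂ = (0.5·12 + 2·11.86) / (0.5 + 2) = 29.72/2.5 = 11.8880.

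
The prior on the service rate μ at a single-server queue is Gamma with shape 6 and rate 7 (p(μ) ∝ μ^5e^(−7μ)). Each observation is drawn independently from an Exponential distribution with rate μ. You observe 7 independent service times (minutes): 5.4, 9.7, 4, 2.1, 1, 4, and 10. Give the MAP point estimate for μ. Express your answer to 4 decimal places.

μ̂_MAP = 0.2778

The Exponential(rate=μ) likelihood is ∝ μ^n e^(−μΣtᵢ). Here n = 7 and Σtᵢ = 5.4 + 9.7 + 4 + 2.1 + 1 + 4 + 10 = 36.2.
Posterior ∝ μ^5e^(−7μ) · μ^7e^(−36.2μ) = μ^12e^(−43.2μ), i.e. Gamma(13, 43.2).
Mode = (a−1)/b = 12/43.2 ≈ 0.2778.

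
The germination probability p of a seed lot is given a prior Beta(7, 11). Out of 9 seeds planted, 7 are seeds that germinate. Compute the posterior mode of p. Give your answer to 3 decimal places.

Prior: Beta(7, 11).
Data: 7 successes in 9 trials. The binomial likelihood contributes p^7(1−p)^2, so the posterior is Beta(7+7, 11+2) = Beta(14, 13).
For Beta(a, b) with a, b > 1 the mode is (a−1)/(a+b−2) = 13/25 ≈ 0.520.

p̂_MAP = 0.520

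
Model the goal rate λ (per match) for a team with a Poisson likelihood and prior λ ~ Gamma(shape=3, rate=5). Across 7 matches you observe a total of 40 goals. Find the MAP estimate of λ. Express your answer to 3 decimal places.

Σxᵢ = 40, n = 7.
Posterior ∝ λ^2e^(−5λ) · λ^40e^(−7λ) = λ^42e^(−12λ), i.e. Gamma(shape=43, rate=12).
The mode of a Gamma(a, b) with a ≥ 1 (shape–rate) is (a−1)/b = 42/12 ≈ 3.500.

λ̂_MAP = 3.500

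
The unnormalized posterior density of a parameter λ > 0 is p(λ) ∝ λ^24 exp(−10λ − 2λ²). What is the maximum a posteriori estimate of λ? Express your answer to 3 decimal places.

ℓ'(λ) = 24/λ − 10 − 4λ. Setting this to zero and multiplying by λ: 4λ² + 10λ − 24 = 0.
λ = (−10 + √(10² + 4·4·24)) / (2·4) = (−10 + √484) / 8 = (−10 + 22)/8 = 3/2.
ℓ''(λ) = −24/λ² − 4 < 0, confirming a maximum.

λ̂_MAP = 1.500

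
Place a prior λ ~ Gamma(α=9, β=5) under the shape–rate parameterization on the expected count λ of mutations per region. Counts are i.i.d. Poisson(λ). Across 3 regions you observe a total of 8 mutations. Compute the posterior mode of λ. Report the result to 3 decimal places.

Σxᵢ = 8, n = 3.
Posterior ∝ λ^8e^(−5λ) · λ^8e^(−3λ) = λ^16e^(−8λ), i.e. Gamma(shape=17, rate=8).
The mode of a Gamma(a, b) with a ≥ 1 (shape–rate) is (a−1)/b = 16/8 ≈ 2.000.

λ̂_MAP = 2.000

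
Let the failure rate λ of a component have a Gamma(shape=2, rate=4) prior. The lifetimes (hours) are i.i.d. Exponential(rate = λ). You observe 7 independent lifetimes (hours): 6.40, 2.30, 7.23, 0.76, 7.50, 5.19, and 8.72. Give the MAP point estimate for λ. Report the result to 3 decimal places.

The Exponential(rate=λ) likelihood is ∝ λ^n e^(−λΣtᵢ). Here n = 7 and Σtᵢ = 6.40 + 2.30 + 7.23 + 0.76 + 7.50 + 5.19 + 8.72 = 38.10.
Posterior ∝ λe^(−4λ) · λ^7e^(−38.10λ) = λ^8e^(−42.10λ), i.e. Gamma(9, 42.10).
Mode = (a−1)/b = 8/42.10 ≈ 0.190.

λ̂_MAP = 0.190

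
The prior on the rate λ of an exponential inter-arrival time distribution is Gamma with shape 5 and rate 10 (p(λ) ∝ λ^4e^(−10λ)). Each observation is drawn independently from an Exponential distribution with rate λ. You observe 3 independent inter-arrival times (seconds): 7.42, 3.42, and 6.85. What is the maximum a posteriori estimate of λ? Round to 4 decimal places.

The Exponential(rate=λ) likelihood is ∝ λ^n e^(−λΣtᵢ). Here n = 3 and Σtᵢ = 7.42 + 3.42 + 6.85 = 17.69.
Posterior ∝ λ^4e^(−10λ) · λ^3e^(−17.69λ) = λ^7e^(−27.69λ), i.e. Gamma(8, 27.69).
Mode = (a−1)/b = 7/27.69 ≈ 0.2528.

λ̂_MAP = 0.2528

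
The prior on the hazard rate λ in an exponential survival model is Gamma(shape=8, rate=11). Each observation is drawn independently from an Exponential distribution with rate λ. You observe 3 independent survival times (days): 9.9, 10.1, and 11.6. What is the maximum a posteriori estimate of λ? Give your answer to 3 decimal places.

The Exponential(rate=λ) likelihood is ∝ λ^n e^(−λΣtᵢ). Here n = 3 and Σtᵢ = 9.9 + 10.1 + 11.6 = 31.6.
Posterior ∝ λ^7e^(−11λ) · λ^3e^(−31.6λ) = λ^10e^(−42.6λ), i.e. Gamma(11, 42.6).
Mode = (a−1)/b = 10/42.6 ≈ 0.235.

λ̂_MAP = 0.235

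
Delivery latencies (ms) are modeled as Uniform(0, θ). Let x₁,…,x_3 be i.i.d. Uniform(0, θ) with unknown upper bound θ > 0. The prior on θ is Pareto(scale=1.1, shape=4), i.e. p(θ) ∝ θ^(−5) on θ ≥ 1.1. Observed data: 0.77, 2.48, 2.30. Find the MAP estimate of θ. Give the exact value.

θ̂_MAP = 2.48

The Uniform(0, θ) likelihood is θ^(−n) for θ ≥ max(xᵢ), zero otherwise. Here max(xᵢ) = 2.48.
Posterior ∝ θ^(−5) · θ^(−3) = θ^(−8) on θ ≥ max(1.1, 2.48) = 2.48.
This density is strictly decreasing in θ, so the posterior mode lies at the lower boundary of the support.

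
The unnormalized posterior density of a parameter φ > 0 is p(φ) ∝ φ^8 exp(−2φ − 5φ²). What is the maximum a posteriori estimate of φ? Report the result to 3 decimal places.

ℓ'(φ) = 8/φ − 2 − 10φ. Setting this to zero and multiplying by φ: 10φ² + 2φ − 8 = 0.
φ = (−2 + √(2² + 4·10·8)) / (2·10) = (−2 + √324) / 20 = (−2 + 18)/20 = 4/5.
ℓ''(φ) = −8/φ² − 10 < 0, confirming a maximum.

φ̂_MAP = 0.800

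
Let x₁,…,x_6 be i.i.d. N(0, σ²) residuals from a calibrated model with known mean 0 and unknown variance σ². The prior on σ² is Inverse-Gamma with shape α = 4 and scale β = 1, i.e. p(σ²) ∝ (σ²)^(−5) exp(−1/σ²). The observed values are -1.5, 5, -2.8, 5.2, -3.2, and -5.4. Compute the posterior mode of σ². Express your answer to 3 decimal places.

Sum of squared deviations about the known mean: SS = (-1.5−0)² + (5−0)² + (-2.8−0)² + (5.2−0)² + (-3.2−0)² + (-5.4−0)² = 101.53.
The Normal likelihood contributes (σ²)^(−n/2) exp(−SS/(2σ²)), so the posterior is Inverse-Gamma(α + n/2, β + SS/2) = Inverse-Gamma(7, 51.765).
The mode of Inverse-Gamma(a, b) is b/(a+1) = 51.765/8 ≈ 6.471.

σ̂²_MAP = 6.471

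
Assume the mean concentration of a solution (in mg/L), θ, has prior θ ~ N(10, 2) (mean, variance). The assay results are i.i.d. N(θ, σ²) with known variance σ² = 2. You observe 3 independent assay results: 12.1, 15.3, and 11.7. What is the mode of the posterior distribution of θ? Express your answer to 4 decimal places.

n = 3; x̄ = (12.1 + 15.3 + 11.7)/3 = 39.1/3 = 391/30 ≈ 13.0333.
For a Normal prior and Normal likelihood with known variance, the posterior is Normal; its mode equals its mean, the precision-weighted average.
Prior precision 1/σ₀² = 1/2 = 0.5; data precision n/σ² = 3/2 = 1.5.
θ̂ = (0.5·10 + 1.5·(391/30)) / (0.5 + 1.5) = 24.55/2 = 12.2750.

θ̂_MAP = 12.2750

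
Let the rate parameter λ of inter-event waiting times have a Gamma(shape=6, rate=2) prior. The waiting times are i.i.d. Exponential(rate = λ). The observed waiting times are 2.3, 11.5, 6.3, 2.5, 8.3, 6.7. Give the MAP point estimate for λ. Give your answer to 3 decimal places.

λ̂_MAP = 0.278

The Exponential(rate=λ) likelihood is ∝ λ^n e^(−λΣtᵢ). Here n = 6 and Σtᵢ = 2.3 + 11.5 + 6.3 + 2.5 + 8.3 + 6.7 = 37.6.
Posterior ∝ λ^5e^(−2λ) · λ^6e^(−37.6λ) = λ^11e^(−39.6λ), i.e. Gamma(12, 39.6).
Mode = (a−1)/b = 11/39.6 ≈ 0.278.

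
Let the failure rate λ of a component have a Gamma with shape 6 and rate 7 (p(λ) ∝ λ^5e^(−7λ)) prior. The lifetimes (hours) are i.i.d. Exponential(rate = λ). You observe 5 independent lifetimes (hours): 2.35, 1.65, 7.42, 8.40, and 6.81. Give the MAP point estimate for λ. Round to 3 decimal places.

λ̂_MAP = 0.297

The Exponential(rate=λ) likelihood is ∝ λ^n e^(−λΣtᵢ). Here n = 5 and Σtᵢ = 2.35 + 1.65 + 7.42 + 8.40 + 6.81 = 26.63.
Posterior ∝ λ^5e^(−7λ) · λ^5e^(−26.63λ) = λ^10e^(−33.63λ), i.e. Gamma(11, 33.63).
Mode = (a−1)/b = 10/33.63 ≈ 0.297.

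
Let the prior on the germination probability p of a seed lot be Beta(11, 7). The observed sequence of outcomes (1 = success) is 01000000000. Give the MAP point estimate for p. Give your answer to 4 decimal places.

p̂_MAP = 0.4074

Prior: Beta(11, 7).
Data: 1 success in 11 trials (from the sequence). The binomial likelihood contributes p(1−p)^10, so the posterior is Beta(11+1, 7+10) = Beta(12, 17).
For Beta(a, b) with a, b > 1 the mode is (a−1)/(a+b−2) = 11/27 ≈ 0.4074.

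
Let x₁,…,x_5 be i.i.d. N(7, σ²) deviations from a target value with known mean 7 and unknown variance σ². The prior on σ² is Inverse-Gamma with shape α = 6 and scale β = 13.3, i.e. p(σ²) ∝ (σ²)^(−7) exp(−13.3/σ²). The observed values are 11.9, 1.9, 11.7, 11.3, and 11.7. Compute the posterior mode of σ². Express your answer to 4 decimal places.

σ̂²_MAP = 7.3311

Sum of squared deviations about the known mean: SS = (11.9−7)² + (1.9−7)² + (11.7−7)² + (11.3−7)² + (11.7−7)² = 112.69.
The Normal likelihood contributes (σ²)^(−n/2) exp(−SS/(2σ²)), so the posterior is Inverse-Gamma(α + n/2, β + SS/2) = Inverse-Gamma(8.5, 69.645).
The mode of Inverse-Gamma(a, b) is b/(a+1) = 69.645/9.5 ≈ 7.3311.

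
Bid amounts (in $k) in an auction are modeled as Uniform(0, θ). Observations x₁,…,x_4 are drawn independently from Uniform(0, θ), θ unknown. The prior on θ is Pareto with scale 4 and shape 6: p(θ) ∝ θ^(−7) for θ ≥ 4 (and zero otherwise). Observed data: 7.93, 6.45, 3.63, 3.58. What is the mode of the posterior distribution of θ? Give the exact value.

θ̂_MAP = 7.93

The Uniform(0, θ) likelihood is θ^(−n) for θ ≥ max(xᵢ), zero otherwise. Here max(xᵢ) = 7.93.
Posterior ∝ θ^(−7) · θ^(−4) = θ^(−11) on θ ≥ max(4, 7.93) = 7.93.
This density is strictly decreasing in θ, so the posterior mode lies at the lower boundary of the support.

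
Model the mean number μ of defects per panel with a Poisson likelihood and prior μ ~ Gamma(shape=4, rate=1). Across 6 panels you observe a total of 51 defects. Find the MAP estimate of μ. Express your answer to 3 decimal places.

Σxᵢ = 51, n = 6.
Posterior ∝ μ^3e^(−1μ) · μ^51e^(−6μ) = μ^54e^(−7μ), i.e. Gamma(shape=55, rate=7).
The mode of a Gamma(a, b) with a ≥ 1 (shape–rate) is (a−1)/b = 54/7 ≈ 7.714.

μ̂_MAP = 7.714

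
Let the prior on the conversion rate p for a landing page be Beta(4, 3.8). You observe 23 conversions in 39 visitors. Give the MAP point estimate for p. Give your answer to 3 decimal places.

p̂_MAP = 0.580

Prior: Beta(4, 3.8).
Data: 23 successes in 39 trials. The binomial likelihood contributes p^23(1−p)^16, so the posterior is Beta(4+23, 3.8+16) = Beta(27, 19.8).
For Beta(a, b) with a, b > 1 the mode is (a−1)/(a+b−2) = 26/44.8 ≈ 0.580.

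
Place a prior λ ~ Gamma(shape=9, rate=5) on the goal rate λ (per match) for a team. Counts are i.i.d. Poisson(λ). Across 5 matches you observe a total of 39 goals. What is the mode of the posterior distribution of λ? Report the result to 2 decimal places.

Σxᵢ = 39, n = 5.
Posterior ∝ λ^8e^(−5λ) · λ^39e^(−5λ) = λ^47e^(−10λ), i.e. Gamma(shape=48, rate=10).
The mode of a Gamma(a, b) with a ≥ 1 (shape–rate) is (a−1)/b = 47/10 ≈ 4.70.

λ̂_MAP = 4.70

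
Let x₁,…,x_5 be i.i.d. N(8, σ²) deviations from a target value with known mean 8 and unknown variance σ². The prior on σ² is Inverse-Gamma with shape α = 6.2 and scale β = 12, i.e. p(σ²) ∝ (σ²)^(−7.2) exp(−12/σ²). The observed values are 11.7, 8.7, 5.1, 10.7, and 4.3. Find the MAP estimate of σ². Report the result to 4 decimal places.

σ̂²_MAP = 3.4830

Sum of squared deviations about the known mean: SS = (11.7−8)² + (8.7−8)² + (5.1−8)² + (10.7−8)² + (4.3−8)² = 43.57.
The Normal likelihood contributes (σ²)^(−n/2) exp(−SS/(2σ²)), so the posterior is Inverse-Gamma(α + n/2, β + SS/2) = Inverse-Gamma(8.7, 33.785).
The mode of Inverse-Gamma(a, b) is b/(a+1) = 33.785/9.7 ≈ 3.4830.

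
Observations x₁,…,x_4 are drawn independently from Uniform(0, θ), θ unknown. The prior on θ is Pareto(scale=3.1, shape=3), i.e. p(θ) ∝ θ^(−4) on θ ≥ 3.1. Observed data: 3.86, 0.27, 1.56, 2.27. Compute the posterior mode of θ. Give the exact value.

θ̂_MAP = 3.86

The Uniform(0, θ) likelihood is θ^(−n) for θ ≥ max(xᵢ), zero otherwise. Here max(xᵢ) = 3.86.
Posterior ∝ θ^(−4) · θ^(−4) = θ^(−8) on θ ≥ max(3.1, 3.86) = 3.86.
This density is strictly decreasing in θ, so the posterior mode lies at the lower boundary of the support.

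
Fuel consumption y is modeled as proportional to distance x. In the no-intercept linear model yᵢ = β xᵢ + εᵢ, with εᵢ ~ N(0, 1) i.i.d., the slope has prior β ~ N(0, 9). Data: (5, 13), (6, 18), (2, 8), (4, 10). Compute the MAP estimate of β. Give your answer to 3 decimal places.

β̂_MAP = 2.823

log p(β | y) = −Σ(yᵢ − βxᵢ)²/(2·1) − β²/(2·9) + const.
Setting the derivative to zero: Σxᵢ(yᵢ − βxᵢ)/1 − β/9 = 0, so β = Σxᵢyᵢ / (Σxᵢ² + σ²/τ²).
Σxᵢyᵢ = 5·13 + 6·18 + 2·8 + 4·10 = 229; Σxᵢ² = 81; σ²/τ² = 1/9.
β̂_MAP = 229 / (81 + 1/9) = 229/(730/9) = 2061/730 ≈ 2.823.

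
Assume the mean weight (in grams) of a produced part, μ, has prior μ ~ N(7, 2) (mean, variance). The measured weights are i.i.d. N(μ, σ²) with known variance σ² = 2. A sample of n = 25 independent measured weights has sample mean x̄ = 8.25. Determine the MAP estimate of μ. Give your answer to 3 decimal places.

n = 25, x̄ = 8.25.
For a Normal prior and Normal likelihood with known variance, the posterior is Normal; its mode equals its mean, the precision-weighted average.
Prior precision 1/σ₀² = 1/2 = 0.5; data precision n/σ² = 25/2 = 12.5.
μ̂ = (0.5·7 + 12.5·8.25) / (0.5 + 12.5) = 106.625/13 = 853/104 ≈ 8.202.

μ̂_MAP = 8.202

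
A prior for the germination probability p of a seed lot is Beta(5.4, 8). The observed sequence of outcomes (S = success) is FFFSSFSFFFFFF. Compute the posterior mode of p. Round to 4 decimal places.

Prior: Beta(5.4, 8).
Data: 3 successes in 13 trials (from the sequence). The binomial likelihood contributes p^3(1−p)^10, so the posterior is Beta(5.4+3, 8+10) = Beta(8.4, 18).
For Beta(a, b) with a, b > 1 the mode is (a−1)/(a+b−2) = 7.4/24.4 ≈ 0.3033.

p̂_MAP = 0.3033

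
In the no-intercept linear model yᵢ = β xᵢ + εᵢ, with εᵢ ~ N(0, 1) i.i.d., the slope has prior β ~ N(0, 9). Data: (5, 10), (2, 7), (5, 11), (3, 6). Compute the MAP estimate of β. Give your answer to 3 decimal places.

β̂_MAP = 2.171

log p(β | y) = −Σ(yᵢ − βxᵢ)²/(2·1) − β²/(2·9) + const.
Setting the derivative to zero: Σxᵢ(yᵢ − βxᵢ)/1 − β/9 = 0, so β = Σxᵢyᵢ / (Σxᵢ² + σ²/τ²).
Σxᵢyᵢ = 5·10 + 2·7 + 5·11 + 3·6 = 137; Σxᵢ² = 63; σ²/τ² = 1/9.
β̂_MAP = 137 / (63 + 1/9) = 137/(568/9) = 1233/568 ≈ 2.171.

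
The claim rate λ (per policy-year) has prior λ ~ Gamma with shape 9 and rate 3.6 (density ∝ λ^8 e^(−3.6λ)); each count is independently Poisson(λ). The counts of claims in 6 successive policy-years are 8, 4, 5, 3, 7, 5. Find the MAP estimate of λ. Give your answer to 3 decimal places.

λ̂_MAP = 4.167

Σxᵢ = 8+4+5+3+7+5 = 32, with n = 6.
Posterior ∝ λ^8e^(−3.6λ) · λ^32e^(−6λ) = λ^40e^(−9.6λ), i.e. Gamma(shape=41, rate=9.6).
The mode of a Gamma(a, b) with a ≥ 1 (shape–rate) is (a−1)/b = 40/9.6 ≈ 4.167.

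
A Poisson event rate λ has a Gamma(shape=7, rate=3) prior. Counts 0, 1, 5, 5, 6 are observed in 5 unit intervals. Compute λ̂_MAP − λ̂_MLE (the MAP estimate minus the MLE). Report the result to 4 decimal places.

Σxᵢ = 17. Posterior is Gamma(24, 8); MAP = (24−1)/8 = 23/8 ≈ 2.87500.
MLE = x̄ = 17/5 ≈ 3.40000.
Difference = 23/8 − 17/5 = -21/40 ≈ -0.5250.

MAP − MLE = -0.5250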